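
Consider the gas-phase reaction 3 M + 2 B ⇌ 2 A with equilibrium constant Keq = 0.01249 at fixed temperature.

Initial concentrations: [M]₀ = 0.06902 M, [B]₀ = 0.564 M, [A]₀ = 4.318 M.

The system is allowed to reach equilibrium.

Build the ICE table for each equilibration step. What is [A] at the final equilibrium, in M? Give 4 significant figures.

Q₀ = 1.7827e+05 vs Keq = 0.01249 ⇒ Q>K, reverse
Step 1:
                   M          B          A
  init       0.06902      0.564      4.318
  Δ            3.404      2.269     -2.269
  eq           3.473      2.833      2.049
  solve Keq expr → x = -1.135; check Q = 0.01249

[A]_eq = 2.049 M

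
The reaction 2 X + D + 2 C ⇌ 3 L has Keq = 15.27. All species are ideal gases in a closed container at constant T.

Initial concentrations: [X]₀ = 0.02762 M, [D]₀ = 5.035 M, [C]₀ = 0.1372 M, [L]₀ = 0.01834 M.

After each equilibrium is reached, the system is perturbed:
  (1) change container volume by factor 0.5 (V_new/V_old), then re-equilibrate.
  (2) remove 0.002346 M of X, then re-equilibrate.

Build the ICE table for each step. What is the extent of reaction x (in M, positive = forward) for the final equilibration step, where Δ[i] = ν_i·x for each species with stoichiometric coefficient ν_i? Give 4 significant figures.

Q₀ = 0.08532 vs Keq = 15.27 ⇒ Q<K, forward
Step 1:
                   X          D          C          L
  I          0.02762      5.035     0.1372    0.01834
  C         -0.01824  -0.009122   -0.01824    0.02737
  E         0.009376      5.026      0.119    0.04571
  solve Keq expr → x = 0.009122; check Q = 15.27
Then change container volume by factor 0.5 (V_new/V_old).
Step 2:
                   X          D          C          L
  I          0.01875      10.05     0.2379    0.09141
  C        -0.007291  -0.003646  -0.007291    0.01094
  E          0.01146      10.05     0.2306     0.1023
  solve Keq expr → x = 0.003646; check Q = 15.27
Then remove 0.002346 M of X.
Step 3:
                   X          D          C          L
  I         0.009116      10.05     0.2306     0.1023
  C         0.001807 9.0374e-04   0.001807  -0.002711
  E          0.01092      10.05     0.2324    0.09964
  solve Keq expr → x = -9.0374e-04; check Q = 15.27

x = -9.0374e-04 M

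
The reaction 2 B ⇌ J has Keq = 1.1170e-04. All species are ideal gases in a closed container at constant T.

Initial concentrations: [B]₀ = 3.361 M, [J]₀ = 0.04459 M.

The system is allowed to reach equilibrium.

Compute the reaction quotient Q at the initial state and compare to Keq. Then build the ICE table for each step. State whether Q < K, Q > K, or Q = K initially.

Q₀ = 0.003947; Q > K (proceeds reverse)

Q₀ = 0.003947 vs Keq = 1.1170e-04 ⇒ Q>K, reverse
Step 1:
                    B           J
  init          3.361     0.04459
  Δ           0.08652    -0.04326
  eq            3.448    0.001328
  solve Keq expr → x = -0.04326; check Q = 1.1170e-04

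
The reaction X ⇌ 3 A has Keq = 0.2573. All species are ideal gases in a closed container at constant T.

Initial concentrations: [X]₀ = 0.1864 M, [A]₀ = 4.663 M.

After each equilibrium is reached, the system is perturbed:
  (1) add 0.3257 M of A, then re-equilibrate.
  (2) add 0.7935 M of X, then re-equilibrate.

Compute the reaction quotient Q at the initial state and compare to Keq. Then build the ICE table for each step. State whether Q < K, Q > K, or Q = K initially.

Q₀ = 543.9 vs Keq = 0.2573 ⇒ Q>K, reverse
Step 1:
                  X         A
  Initial    0.1864     4.663
  Change      1.312    -3.935
  Equil       1.498    0.7278
  solve Keq expr → x = -1.312; check Q = 0.2573
Then add 0.3257 M of A.
Step 2:
                  X         A
  Initial     1.498     1.053
  Change     0.1031   -0.3094
  Equil       1.601    0.7441
  solve Keq expr → x = -0.1031; check Q = 0.2573
Then add 0.7935 M of X.
Step 3:
                  X         A
  Initial     2.395    0.7441
  Change   -0.03425    0.1028
  Equil       2.361    0.8469
  solve Keq expr → x = 0.03425; check Q = 0.2573

Q₀ = 543.9; Q > K (proceeds reverse)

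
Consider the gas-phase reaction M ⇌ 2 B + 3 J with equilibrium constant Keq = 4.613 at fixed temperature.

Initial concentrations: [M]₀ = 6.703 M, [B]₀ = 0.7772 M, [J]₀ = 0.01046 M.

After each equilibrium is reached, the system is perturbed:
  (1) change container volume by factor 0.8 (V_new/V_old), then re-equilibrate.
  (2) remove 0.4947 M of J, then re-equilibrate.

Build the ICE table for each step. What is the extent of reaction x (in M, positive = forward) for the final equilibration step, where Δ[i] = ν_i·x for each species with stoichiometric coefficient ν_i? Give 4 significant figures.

Q₀ = 1.0313e-07 vs Keq = 4.613 ⇒ Q<K, forward
Step 1:
                   M          B          J
  Initial      6.703     0.7772    0.01046
  Change     -0.6276      1.255      1.883
  Equil        6.075      2.032      1.893
  solve Keq expr → x = 0.6276; check Q = 4.613
Then change container volume by factor 0.8 (V_new/V_old).
Step 2:
                   M          B          J
  Initial      7.594       2.54      2.366
  Change      0.1483    -0.2966     -0.445
  Equil        7.743      2.244      1.921
  solve Keq expr → x = -0.1483; check Q = 4.613
Then remove 0.4947 M of J.
Step 3:
                   M          B          J
  Initial      7.743      2.244      1.427
  Change     -0.1199     0.2398     0.3596
  Equil        7.623      2.484      1.786
  solve Keq expr → x = 0.1199; check Q = 4.613

x = 0.1199 M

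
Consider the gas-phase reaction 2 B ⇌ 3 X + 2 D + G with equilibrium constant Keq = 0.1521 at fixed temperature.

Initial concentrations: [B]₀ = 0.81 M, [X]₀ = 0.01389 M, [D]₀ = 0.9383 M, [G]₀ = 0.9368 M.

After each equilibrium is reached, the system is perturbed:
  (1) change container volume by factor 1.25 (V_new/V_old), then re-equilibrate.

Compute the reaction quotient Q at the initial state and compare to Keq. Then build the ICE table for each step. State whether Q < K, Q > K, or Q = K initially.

Q₀ = 3.3687e-06; Q < K (proceeds forward)

Q₀ = 3.3687e-06 vs Keq = 0.1521 ⇒ Q<K, forward
Step 1:
                    B           X           D           G
  init           0.81     0.01389      0.9383      0.9368
  Δ            -0.216      0.3239       0.216       0.108
  eq            0.594      0.3378       1.154       1.045
  solve Keq expr → x = 0.108; check Q = 0.1521
Then change container volume by factor 1.25 (V_new/V_old).
Step 2:
                    B           X           D           G
  init         0.4752      0.2703      0.9234      0.8358
  Δ          -0.04033     0.06049     0.04033     0.02016
  eq           0.4349      0.3308      0.9637       0.856
  solve Keq expr → x = 0.02016; check Q = 0.1521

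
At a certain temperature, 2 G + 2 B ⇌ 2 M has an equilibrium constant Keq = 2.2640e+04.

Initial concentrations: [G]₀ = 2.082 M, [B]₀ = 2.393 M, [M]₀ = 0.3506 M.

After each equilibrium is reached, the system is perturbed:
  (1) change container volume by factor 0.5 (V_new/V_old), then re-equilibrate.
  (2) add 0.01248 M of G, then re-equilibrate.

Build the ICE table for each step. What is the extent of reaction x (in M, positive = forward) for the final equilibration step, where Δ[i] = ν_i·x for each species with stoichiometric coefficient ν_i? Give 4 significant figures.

x = 0.005763 M

Q₀ = 0.004952 vs Keq = 2.2640e+04 ⇒ Q<K, forward
Step 1:
                  G         B         M
  init        2.082     2.393    0.3506
  Δ          -2.037    -2.037     2.037
  eq        0.04463    0.3556     2.388
  solve Keq expr → x = 1.019; check Q = 2.2640e+04
Then change container volume by factor 0.5 (V_new/V_old).
Step 2:
                  G         B         M
  init      0.08925    0.7113     4.776
  Δ        -0.04145  -0.04145   0.04145
  eq         0.0478    0.6698     4.817
  solve Keq expr → x = 0.02073; check Q = 2.2640e+04
Then add 0.01248 M of G.
Step 3:
                  G         B         M
  init      0.06028    0.6698     4.817
  Δ        -0.01153  -0.01153   0.01153
  eq        0.04875    0.6583     4.829
  solve Keq expr → x = 0.005763; check Q = 2.2640e+04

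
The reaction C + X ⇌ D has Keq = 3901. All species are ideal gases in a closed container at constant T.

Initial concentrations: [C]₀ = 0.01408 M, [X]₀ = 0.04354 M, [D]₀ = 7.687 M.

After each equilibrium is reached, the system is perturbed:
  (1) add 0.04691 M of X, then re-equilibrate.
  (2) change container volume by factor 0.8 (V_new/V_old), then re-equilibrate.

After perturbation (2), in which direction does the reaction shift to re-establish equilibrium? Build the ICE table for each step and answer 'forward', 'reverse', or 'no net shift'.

Direction: forward

Q₀ = 1.2539e+04 vs Keq = 3901 ⇒ Q>K, reverse
Step 1:
                    C           X           D
  init        0.01408     0.04354       7.687
  Δ           0.01791     0.01791    -0.01791
  eq          0.03199     0.06145       7.669
  solve Keq expr → x = -0.01791; check Q = 3901
Then add 0.04691 M of X.
Step 2:
                    C           X           D
  init        0.03199      0.1084       7.669
  Δ          -0.01164    -0.01164     0.01164
  eq          0.02036     0.09673       7.681
  solve Keq expr → x = 0.01164; check Q = 3901
Then change container volume by factor 0.8 (V_new/V_old).
Step 3:
                    C           X           D
  init        0.02544      0.1209       9.601
  Δ         -0.004324   -0.004324    0.004324
  eq          0.02112      0.1166       9.605
  solve Keq expr → x = 0.004324; check Q = 3901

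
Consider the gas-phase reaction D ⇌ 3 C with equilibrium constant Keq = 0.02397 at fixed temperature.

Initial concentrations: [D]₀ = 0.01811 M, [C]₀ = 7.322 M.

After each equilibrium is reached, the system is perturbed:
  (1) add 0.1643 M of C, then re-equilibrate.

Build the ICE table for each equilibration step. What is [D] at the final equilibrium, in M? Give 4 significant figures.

Q₀ = 2.1676e+04 vs Keq = 0.02397 ⇒ Q>K, reverse
Step 1:
                    D           C
  init        0.01811       7.322
  Δ             2.313       -6.94
  eq            2.331      0.3823
  solve Keq expr → x = -2.313; check Q = 0.02397
Then add 0.1643 M of C.
Step 2:
                    D           C
  init          2.331      0.5466
  Δ           0.05379     -0.1614
  eq            2.385      0.3852
  solve Keq expr → x = -0.05379; check Q = 0.02397

[D]_eq = 2.385 M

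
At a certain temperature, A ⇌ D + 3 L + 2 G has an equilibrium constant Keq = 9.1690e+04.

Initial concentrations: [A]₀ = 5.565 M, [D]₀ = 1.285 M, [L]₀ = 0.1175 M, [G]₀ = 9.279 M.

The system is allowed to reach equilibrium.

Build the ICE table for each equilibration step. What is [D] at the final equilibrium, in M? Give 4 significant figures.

Q₀ = 0.03225 vs Keq = 9.1690e+04 ⇒ Q<K, forward
Step 1:
                    A           D           L           G
  Initial       5.565       1.285      0.1175       9.279
  Change       -2.407       2.407        7.22       4.813
  Equil         3.158       3.692       7.337       14.09
  solve Keq expr → x = 2.407; check Q = 9.1690e+04

[D]_eq = 3.692 M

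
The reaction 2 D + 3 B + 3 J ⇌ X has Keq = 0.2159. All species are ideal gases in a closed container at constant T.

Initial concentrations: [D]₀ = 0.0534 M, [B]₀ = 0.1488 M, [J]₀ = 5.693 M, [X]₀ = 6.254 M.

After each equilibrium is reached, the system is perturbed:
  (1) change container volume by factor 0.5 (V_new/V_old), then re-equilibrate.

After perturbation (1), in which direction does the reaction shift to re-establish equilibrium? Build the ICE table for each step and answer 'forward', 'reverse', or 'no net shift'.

Direction: forward

Q₀ = 3608 vs Keq = 0.2159 ⇒ Q>K, reverse
Step 1:
                   D          B          J          X
  Initial     0.0534     0.1488      5.693      6.254
  Change      0.4242     0.6363     0.6363    -0.2121
  Equil       0.4776     0.7851      6.329      6.042
  solve Keq expr → x = -0.2121; check Q = 0.2159
Then change container volume by factor 0.5 (V_new/V_old).
Step 2:
                   D          B          J          X
  Initial     0.9552       1.57      12.66      12.08
  Change     -0.6057    -0.9086    -0.9086     0.3029
  Equil       0.3495     0.6616      11.75      12.39
  solve Keq expr → x = 0.3029; check Q = 0.2159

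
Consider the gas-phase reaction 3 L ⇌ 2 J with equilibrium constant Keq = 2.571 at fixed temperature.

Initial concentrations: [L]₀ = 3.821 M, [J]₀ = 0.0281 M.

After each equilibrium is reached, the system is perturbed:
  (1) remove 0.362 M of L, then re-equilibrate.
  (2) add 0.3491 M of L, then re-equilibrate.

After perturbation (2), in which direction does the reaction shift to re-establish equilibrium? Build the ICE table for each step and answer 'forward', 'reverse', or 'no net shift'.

Q₀ = 1.4154e-05 vs Keq = 2.571 ⇒ Q<K, forward
Step 1:
                   L          J
  Initial      3.821     0.0281
  Change      -2.723      1.816
  Equil        1.098      1.844
  solve Keq expr → x = 0.9078; check Q = 2.571
Then remove 0.362 M of L.
Step 2:
                   L          J
  Initial     0.7356      1.844
  Change      0.2852    -0.1901
  Equil        1.021      1.654
  solve Keq expr → x = -0.09506; check Q = 2.571
Then add 0.3491 M of L.
Step 3:
                   L          J
  Initial       1.37      1.654
  Change      -0.275     0.1833
  Equil        1.095      1.837
  solve Keq expr → x = 0.09166; check Q = 2.571

Direction: forward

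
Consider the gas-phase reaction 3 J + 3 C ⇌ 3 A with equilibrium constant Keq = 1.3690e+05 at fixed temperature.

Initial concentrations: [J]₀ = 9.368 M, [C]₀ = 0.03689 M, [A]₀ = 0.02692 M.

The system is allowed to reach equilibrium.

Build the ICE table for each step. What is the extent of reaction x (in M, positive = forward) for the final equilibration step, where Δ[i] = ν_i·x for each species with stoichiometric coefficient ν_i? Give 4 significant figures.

Q₀ = 4.7267e-04 vs Keq = 1.3690e+05 ⇒ Q<K, forward
Step 1:
                    J           C           A
  init          9.368     0.03689     0.02692
  Δ          -0.03676    -0.03676     0.03676
  eq            9.331  1.3241e-04     0.06368
  solve Keq expr → x = 0.01225; check Q = 1.3690e+05

x = 0.01225 M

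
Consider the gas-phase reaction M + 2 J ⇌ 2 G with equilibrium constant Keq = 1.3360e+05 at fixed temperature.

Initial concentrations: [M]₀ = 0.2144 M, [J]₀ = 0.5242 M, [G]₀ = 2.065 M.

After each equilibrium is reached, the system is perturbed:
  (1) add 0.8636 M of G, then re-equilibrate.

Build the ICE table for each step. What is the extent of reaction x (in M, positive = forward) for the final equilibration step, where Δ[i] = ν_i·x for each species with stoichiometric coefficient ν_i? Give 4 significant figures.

Q₀ = 72.38 vs Keq = 1.3360e+05 ⇒ Q<K, forward
Step 1:
                    M           J           G
  init         0.2144      0.5242       2.065
  Δ           -0.2101     -0.4202      0.4202
  eq         0.004278       0.104       2.485
  solve Keq expr → x = 0.2101; check Q = 1.3360e+05
Then add 0.8636 M of G.
Step 2:
                    M           J           G
  init       0.004278       0.104       3.349
  Δ          0.002715     0.00543    -0.00543
  eq         0.006993      0.1094       3.343
  solve Keq expr → x = -0.002715; check Q = 1.3360e+05

x = -0.002715 M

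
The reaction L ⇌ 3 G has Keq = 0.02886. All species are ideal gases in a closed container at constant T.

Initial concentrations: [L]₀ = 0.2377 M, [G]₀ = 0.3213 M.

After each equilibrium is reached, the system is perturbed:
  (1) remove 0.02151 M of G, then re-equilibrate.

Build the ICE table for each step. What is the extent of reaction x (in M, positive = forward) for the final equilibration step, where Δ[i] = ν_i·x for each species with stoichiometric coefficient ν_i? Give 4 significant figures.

Q₀ = 0.1395 vs Keq = 0.02886 ⇒ Q>K, reverse
Step 1:
                  L         G
  I          0.2377    0.3213
  C         0.04036   -0.1211
  E          0.2781    0.2002
  solve Keq expr → x = -0.04036; check Q = 0.02886
Then remove 0.02151 M of G.
Step 2:
                  L         G
  I          0.2781    0.1787
  C       -0.006635    0.0199
  E          0.2714    0.1986
  solve Keq expr → x = 0.006635; check Q = 0.02886

x = 0.006635 M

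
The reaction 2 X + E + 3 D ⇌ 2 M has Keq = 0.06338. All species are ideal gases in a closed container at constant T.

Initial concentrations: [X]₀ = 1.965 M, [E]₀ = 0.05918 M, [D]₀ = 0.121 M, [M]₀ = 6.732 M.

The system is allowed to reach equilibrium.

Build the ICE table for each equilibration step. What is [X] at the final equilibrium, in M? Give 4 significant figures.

[X]_eq = 3.841 M

Q₀ = 1.1195e+05 vs Keq = 0.06338 ⇒ Q>K, reverse
Step 1:
                  X         E         D         M
  I           1.965   0.05918     0.121     6.732
  C           1.876     0.938     2.814    -1.876
  E           3.841    0.9972     2.935     4.856
  solve Keq expr → x = -0.938; check Q = 0.06338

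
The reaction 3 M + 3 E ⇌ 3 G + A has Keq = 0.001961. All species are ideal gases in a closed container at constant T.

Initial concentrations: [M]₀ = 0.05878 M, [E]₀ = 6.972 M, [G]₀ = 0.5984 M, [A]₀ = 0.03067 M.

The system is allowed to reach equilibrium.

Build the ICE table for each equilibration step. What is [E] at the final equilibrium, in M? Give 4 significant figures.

Q₀ = 0.09548 vs Keq = 0.001961 ⇒ Q>K, reverse
Step 1:
                   M          E          G          A
  I          0.05878      6.972     0.5984    0.03067
  C          0.06578    0.06578   -0.06578   -0.02193
  E           0.1246      7.038     0.5326   0.008743
  solve Keq expr → x = -0.02193; check Q = 0.001961

[E]_eq = 7.038 M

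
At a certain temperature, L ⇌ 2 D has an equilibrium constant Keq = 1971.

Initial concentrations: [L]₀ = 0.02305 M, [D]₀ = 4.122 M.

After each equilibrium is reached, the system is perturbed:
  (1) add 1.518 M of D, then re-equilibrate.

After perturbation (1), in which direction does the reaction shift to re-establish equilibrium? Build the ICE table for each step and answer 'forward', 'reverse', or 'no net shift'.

Q₀ = 737.1 vs Keq = 1971 ⇒ Q<K, forward
Step 1:
                    L           D
  Initial     0.02305       4.122
  Change     -0.01431     0.02862
  Equil      0.008741       4.151
  solve Keq expr → x = 0.01431; check Q = 1971
Then add 1.518 M of D.
Step 2:
                    L           D
  Initial    0.008741       5.669
  Change     0.007477    -0.01495
  Equil       0.01622       5.654
  solve Keq expr → x = -0.007477; check Q = 1971

Direction: reverse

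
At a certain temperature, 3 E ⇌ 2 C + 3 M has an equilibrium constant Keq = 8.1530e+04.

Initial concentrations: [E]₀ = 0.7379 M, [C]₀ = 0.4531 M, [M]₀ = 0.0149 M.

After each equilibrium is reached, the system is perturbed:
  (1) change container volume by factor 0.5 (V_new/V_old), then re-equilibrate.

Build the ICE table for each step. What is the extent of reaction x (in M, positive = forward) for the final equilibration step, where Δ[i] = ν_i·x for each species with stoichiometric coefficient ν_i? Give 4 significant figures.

Q₀ = 1.6903e-06 vs Keq = 8.1530e+04 ⇒ Q<K, forward
Step 1:
                   E          C          M
  I           0.7379     0.4531     0.0149
  C          -0.7217     0.4811     0.7217
  E          0.01623     0.9342     0.7366
  solve Keq expr → x = 0.2406; check Q = 8.1530e+04
Then change container volume by factor 0.5 (V_new/V_old).
Step 2:
                   E          C          M
  I          0.03247      1.868      1.473
  C          0.01821   -0.01214   -0.01821
  E          0.05068      1.856      1.455
  solve Keq expr → x = -0.006071; check Q = 8.1530e+04

x = -0.006071 M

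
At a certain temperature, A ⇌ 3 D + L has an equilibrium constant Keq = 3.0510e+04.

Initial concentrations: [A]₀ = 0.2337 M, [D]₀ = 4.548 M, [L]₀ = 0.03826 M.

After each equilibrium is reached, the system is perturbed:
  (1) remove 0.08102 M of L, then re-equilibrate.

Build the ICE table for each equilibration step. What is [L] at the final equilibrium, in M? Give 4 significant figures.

Q₀ = 15.4 vs Keq = 3.0510e+04 ⇒ Q<K, forward
Step 1:
                   A          D          L
  init        0.2337      4.548    0.03826
  Δ          -0.2324     0.6973     0.2324
  eq         0.00128      5.245     0.2707
  solve Keq expr → x = 0.2324; check Q = 3.0510e+04
Then remove 0.08102 M of L.
Step 2:
                   A          D          L
  init       0.00128      5.245     0.1897
  Δ       -3.8083e-04   0.001143 3.8083e-04
  eq      8.9947e-04      5.246       0.19
  solve Keq expr → x = 3.8083e-04; check Q = 3.0510e+04

[L]_eq = 0.19 M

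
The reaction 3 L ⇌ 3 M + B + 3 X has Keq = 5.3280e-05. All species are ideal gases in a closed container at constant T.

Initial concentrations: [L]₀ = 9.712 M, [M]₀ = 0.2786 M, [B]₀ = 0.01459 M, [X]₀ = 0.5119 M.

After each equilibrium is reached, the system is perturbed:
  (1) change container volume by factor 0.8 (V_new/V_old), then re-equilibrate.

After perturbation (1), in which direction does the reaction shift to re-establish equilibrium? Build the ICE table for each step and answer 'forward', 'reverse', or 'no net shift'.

Direction: reverse

Q₀ = 4.6199e-08 vs Keq = 5.3280e-05 ⇒ Q<K, forward
Step 1:
                    L           M           B           X
  init          9.712      0.2786     0.01459      0.5119
  Δ           -0.4202      0.4202      0.1401      0.4202
  eq            9.292      0.6988      0.1547      0.9321
  solve Keq expr → x = 0.1401; check Q = 5.3280e-05
Then change container volume by factor 0.8 (V_new/V_old).
Step 2:
                    L           M           B           X
  init          11.61      0.8735      0.1933       1.165
  Δ            0.1048     -0.1048    -0.03494     -0.1048
  eq            11.72      0.7687      0.1584        1.06
  solve Keq expr → x = -0.03494; check Q = 5.3280e-05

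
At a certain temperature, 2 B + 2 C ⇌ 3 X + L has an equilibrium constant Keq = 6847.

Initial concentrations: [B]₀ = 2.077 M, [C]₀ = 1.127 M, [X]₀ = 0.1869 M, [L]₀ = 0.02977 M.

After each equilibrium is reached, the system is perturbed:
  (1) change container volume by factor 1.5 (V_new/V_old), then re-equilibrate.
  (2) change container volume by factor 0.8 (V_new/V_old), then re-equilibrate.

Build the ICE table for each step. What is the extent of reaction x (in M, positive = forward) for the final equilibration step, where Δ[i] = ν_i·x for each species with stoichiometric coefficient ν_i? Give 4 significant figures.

Q₀ = 3.5472e-05 vs Keq = 6847 ⇒ Q<K, forward
Step 1:
                   B          C          X          L
  Initial      2.077      1.127     0.1869    0.02977
  Change      -1.103     -1.103      1.655     0.5517
  Equil       0.9737    0.02366      1.842     0.5814
  solve Keq expr → x = 0.5517; check Q = 6847
Then change container volume by factor 1.5 (V_new/V_old).
Step 2:
                   B          C          X          L
  Initial     0.6491    0.01577      1.228     0.3876
  Change           0          0          0          0
  Equil       0.6491    0.01577      1.228     0.3876
  solve Keq expr → x = 0; check Q = 6847
Then change container volume by factor 0.8 (V_new/V_old).
Step 3:
                   B          C          X          L
  Initial     0.8114    0.01972      1.535     0.4845
  Change           0          0          0          0
  Equil       0.8114    0.01972      1.535     0.4845
  solve Keq expr → x = 0; check Q = 6847

x = 0 M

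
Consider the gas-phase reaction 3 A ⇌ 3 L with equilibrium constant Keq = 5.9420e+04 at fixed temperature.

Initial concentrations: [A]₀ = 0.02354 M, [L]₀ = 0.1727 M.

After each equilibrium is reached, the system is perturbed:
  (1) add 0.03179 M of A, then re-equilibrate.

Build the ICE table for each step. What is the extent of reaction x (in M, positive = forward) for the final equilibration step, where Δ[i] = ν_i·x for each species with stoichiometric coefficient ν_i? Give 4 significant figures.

Q₀ = 394.9 vs Keq = 5.9420e+04 ⇒ Q<K, forward
Step 1:
                    A           L
  init        0.02354      0.1727
  Δ          -0.01864     0.01864
  eq         0.004903      0.1913
  solve Keq expr → x = 0.006212; check Q = 5.9420e+04
Then add 0.03179 M of A.
Step 2:
                    A           L
  init        0.03669      0.1913
  Δ            -0.031       0.031
  eq         0.005698      0.2223
  solve Keq expr → x = 0.01033; check Q = 5.9420e+04

x = 0.01033 M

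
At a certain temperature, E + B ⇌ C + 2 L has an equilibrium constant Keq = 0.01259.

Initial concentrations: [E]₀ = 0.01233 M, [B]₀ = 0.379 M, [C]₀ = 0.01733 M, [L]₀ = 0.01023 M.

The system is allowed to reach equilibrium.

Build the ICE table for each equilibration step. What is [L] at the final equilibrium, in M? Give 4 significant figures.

Q₀ = 3.8810e-04 vs Keq = 0.01259 ⇒ Q<K, forward
Step 1:
                  E         B         C         L
  Initial   0.01233     0.379   0.01733   0.01023
  Change  -0.008344 -0.008344  0.008344   0.01669
  Equil    0.003986    0.3707   0.02567   0.02692
  solve Keq expr → x = 0.008344; check Q = 0.01259

[L]_eq = 0.02692 M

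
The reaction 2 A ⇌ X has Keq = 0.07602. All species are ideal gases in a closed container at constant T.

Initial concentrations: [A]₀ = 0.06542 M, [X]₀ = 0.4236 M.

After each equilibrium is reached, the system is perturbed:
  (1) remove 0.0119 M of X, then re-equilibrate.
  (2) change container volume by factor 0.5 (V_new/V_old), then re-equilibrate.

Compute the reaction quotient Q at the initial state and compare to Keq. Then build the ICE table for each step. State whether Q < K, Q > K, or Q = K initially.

Q₀ = 98.98; Q > K (proceeds reverse)

Q₀ = 98.98 vs Keq = 0.07602 ⇒ Q>K, reverse
Step 1:
                  A         X
  init      0.06542    0.4236
  Δ          0.7469   -0.3734
  eq         0.8123   0.05016
  solve Keq expr → x = -0.3734; check Q = 0.07602
Then remove 0.0119 M of X.
Step 2:
                  A         X
  init       0.8123   0.03826
  Δ        -0.01913  0.009565
  eq         0.7932   0.04783
  solve Keq expr → x = 0.009565; check Q = 0.07602
Then change container volume by factor 0.5 (V_new/V_old).
Step 3:
                  A         X
  init        1.586   0.09565
  Δ         -0.1308    0.0654
  eq          1.456    0.1611
  solve Keq expr → x = 0.0654; check Q = 0.07602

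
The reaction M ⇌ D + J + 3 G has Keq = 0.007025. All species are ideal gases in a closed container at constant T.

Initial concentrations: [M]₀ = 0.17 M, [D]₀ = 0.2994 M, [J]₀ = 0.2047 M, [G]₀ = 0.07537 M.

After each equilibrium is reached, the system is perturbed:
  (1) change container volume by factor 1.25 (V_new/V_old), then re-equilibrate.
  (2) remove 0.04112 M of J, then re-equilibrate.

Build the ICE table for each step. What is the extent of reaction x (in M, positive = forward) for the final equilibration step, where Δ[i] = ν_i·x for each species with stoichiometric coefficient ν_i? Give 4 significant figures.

x = 0.003407 M

Q₀ = 1.5435e-04 vs Keq = 0.007025 ⇒ Q<K, forward
Step 1:
                  M         D         J         G
  I            0.17    0.2994    0.2047   0.07537
  C        -0.04661   0.04661   0.04661    0.1398
  E          0.1234     0.346    0.2513    0.2152
  solve Keq expr → x = 0.04661; check Q = 0.007025
Then change container volume by factor 1.25 (V_new/V_old).
Step 2:
                  M         D         J         G
  I         0.09871    0.2768    0.2011    0.1722
  C        -0.01349   0.01349   0.01349   0.04046
  E         0.08522    0.2903    0.2145    0.2126
  solve Keq expr → x = 0.01349; check Q = 0.007025
Then remove 0.04112 M of J.
Step 3:
                  M         D         J         G
  I         0.08522    0.2903    0.1734    0.2126
  C       -0.003407  0.003407  0.003407   0.01022
  E         0.08182    0.2937    0.1768    0.2228
  solve Keq expr → x = 0.003407; check Q = 0.007025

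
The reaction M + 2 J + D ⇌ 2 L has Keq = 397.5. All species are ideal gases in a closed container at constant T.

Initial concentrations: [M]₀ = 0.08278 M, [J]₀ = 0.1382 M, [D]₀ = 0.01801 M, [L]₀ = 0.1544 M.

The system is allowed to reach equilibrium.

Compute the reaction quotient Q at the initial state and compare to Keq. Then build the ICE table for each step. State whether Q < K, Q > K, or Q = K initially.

Q₀ = 837.2 vs Keq = 397.5 ⇒ Q>K, reverse
Step 1:
                  M         J         D         L
  init      0.08278    0.1382   0.01801    0.1544
  Δ        0.006551    0.0131  0.006551   -0.0131
  eq        0.08933    0.1513   0.02456    0.1413
  solve Keq expr → x = -0.006551; check Q = 397.5

Q₀ = 837.2; Q > K (proceeds reverse)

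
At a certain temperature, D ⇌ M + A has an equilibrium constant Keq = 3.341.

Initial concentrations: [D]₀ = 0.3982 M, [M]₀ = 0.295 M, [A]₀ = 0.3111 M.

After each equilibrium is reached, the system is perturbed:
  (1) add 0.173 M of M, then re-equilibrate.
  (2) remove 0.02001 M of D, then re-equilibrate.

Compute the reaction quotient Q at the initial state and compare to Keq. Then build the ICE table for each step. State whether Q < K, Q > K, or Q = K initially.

Q₀ = 0.2305; Q < K (proceeds forward)

Q₀ = 0.2305 vs Keq = 3.341 ⇒ Q<K, forward
Step 1:
                   D          M          A
  Initial     0.3982      0.295     0.3111
  Change     -0.2922     0.2922     0.2922
  Equil        0.106     0.5872     0.6033
  solve Keq expr → x = 0.2922; check Q = 3.341
Then add 0.173 M of M.
Step 2:
                   D          M          A
  Initial      0.106     0.7602     0.6033
  Change     0.02229   -0.02229   -0.02229
  Equil       0.1283     0.7379      0.581
  solve Keq expr → x = -0.02229; check Q = 3.341
Then remove 0.02001 M of D.
Step 3:
                   D          M          A
  Initial     0.1083     0.7379      0.581
  Change     0.01439   -0.01439   -0.01439
  Equil       0.1227     0.7235     0.5666
  solve Keq expr → x = -0.01439; check Q = 3.341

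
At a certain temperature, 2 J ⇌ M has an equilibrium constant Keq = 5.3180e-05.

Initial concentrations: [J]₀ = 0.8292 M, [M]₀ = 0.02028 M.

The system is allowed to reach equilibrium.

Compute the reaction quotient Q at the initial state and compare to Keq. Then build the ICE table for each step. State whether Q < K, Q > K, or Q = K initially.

Q₀ = 0.0295; Q > K (proceeds reverse)

Q₀ = 0.0295 vs Keq = 5.3180e-05 ⇒ Q>K, reverse
Step 1:
                    J           M
  I            0.8292     0.02028
  C           0.04048    -0.02024
  E            0.8697  4.0222e-05
  solve Keq expr → x = -0.02024; check Q = 5.3180e-05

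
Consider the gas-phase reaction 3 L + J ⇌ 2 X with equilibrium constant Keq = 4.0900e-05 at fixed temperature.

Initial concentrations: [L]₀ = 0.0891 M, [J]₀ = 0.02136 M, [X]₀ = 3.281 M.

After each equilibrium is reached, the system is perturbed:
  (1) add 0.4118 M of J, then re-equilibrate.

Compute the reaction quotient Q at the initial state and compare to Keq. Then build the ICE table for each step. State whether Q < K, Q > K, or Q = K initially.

Q₀ = 7.1249e+05 vs Keq = 4.0900e-05 ⇒ Q>K, reverse
Step 1:
                    L           J           X
  Initial      0.0891     0.02136       3.281
  Change         4.79       1.597      -3.193
  Equil         4.879       1.618     0.08767
  solve Keq expr → x = -1.597; check Q = 4.0900e-05
Then add 0.4118 M of J.
Step 2:
                    L           J           X
  Initial       4.879        2.03     0.08767
  Change     -0.01493   -0.004977    0.009955
  Equil         4.864       2.025     0.09763
  solve Keq expr → x = 0.004977; check Q = 4.0900e-05

Q₀ = 7.1249e+05; Q > K (proceeds reverse)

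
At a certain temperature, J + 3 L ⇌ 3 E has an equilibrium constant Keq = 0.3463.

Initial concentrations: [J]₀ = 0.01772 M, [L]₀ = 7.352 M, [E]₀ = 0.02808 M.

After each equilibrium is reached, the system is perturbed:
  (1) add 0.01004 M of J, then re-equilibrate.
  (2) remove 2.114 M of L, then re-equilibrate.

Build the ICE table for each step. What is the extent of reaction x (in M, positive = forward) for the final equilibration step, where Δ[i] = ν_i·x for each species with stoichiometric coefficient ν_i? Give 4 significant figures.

Q₀ = 3.1442e-06 vs Keq = 0.3463 ⇒ Q<K, forward
Step 1:
                  J         L         E
  Initial   0.01772     7.352   0.02808
  Change   -0.01772  -0.05315   0.05315
  Equil   3.9802e-06     7.299   0.08123
  solve Keq expr → x = 0.01772; check Q = 0.3463
Then add 0.01004 M of J.
Step 2:
                  J         L         E
  Initial   0.01004     7.299   0.08123
  Change   -0.01003   -0.0301    0.0301
  Equil   1.0375e-05     7.269    0.1113
  solve Keq expr → x = 0.01003; check Q = 0.3463
Then remove 2.114 M of L.
Step 3:
                  J         L         E
  Initial 1.0375e-05     5.155    0.1113
  Change  1.8670e-05 5.6011e-05 -5.6011e-05
  Equil   2.9045e-05     5.155    0.1113
  solve Keq expr → x = -1.8670e-05; check Q = 0.3463

x = -1.8670e-05 M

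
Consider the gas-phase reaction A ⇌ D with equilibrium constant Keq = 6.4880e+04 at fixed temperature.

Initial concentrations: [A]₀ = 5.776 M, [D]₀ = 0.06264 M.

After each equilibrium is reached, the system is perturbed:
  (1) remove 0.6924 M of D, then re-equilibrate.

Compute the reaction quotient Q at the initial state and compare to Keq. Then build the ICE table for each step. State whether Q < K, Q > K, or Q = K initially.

Q₀ = 0.01084 vs Keq = 6.4880e+04 ⇒ Q<K, forward
Step 1:
                    A           D
  Initial       5.776     0.06264
  Change       -5.776       5.776
  Equil    8.9990e-05       5.839
  solve Keq expr → x = 5.776; check Q = 6.4880e+04
Then remove 0.6924 M of D.
Step 2:
                    A           D
  Initial  8.9990e-05       5.146
  Change  -1.0672e-05  1.0672e-05
  Equil    7.9318e-05       5.146
  solve Keq expr → x = 1.0672e-05; check Q = 6.4880e+04

Q₀ = 0.01084; Q < K (proceeds forward)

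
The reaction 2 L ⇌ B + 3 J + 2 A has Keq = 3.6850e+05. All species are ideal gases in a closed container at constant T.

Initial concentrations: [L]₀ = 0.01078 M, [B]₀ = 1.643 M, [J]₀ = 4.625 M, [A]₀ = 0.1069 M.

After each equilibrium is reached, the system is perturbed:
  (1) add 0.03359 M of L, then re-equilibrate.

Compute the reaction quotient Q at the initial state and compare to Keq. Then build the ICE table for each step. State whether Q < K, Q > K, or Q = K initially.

Q₀ = 1.5984e+04 vs Keq = 3.6850e+05 ⇒ Q<K, forward
Step 1:
                   L          B          J          A
  I          0.01078      1.643      4.625     0.1069
  C        -0.008347   0.004173    0.01252   0.008347
  E         0.002433      1.647      4.638     0.1152
  solve Keq expr → x = 0.004173; check Q = 3.6850e+05
Then add 0.03359 M of L.
Step 2:
                   L          B          J          A
  I          0.03602      1.647      4.638     0.1152
  C         -0.03283    0.01642    0.04925    0.03283
  E         0.003192      1.664      4.687     0.1481
  solve Keq expr → x = 0.01642; check Q = 3.6850e+05

Q₀ = 1.5984e+04; Q < K (proceeds forward)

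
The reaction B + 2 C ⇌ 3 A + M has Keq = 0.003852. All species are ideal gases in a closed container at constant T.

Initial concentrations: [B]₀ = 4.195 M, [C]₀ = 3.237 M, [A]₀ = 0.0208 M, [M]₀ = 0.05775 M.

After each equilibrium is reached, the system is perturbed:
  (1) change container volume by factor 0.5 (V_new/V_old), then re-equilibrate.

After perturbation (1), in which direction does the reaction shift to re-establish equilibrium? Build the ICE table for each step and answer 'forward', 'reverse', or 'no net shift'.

Q₀ = 1.1823e-08 vs Keq = 0.003852 ⇒ Q<K, forward
Step 1:
                    B           C           A           M
  I             4.195       3.237      0.0208     0.05775
  C           -0.2374     -0.4749      0.7123      0.2374
  E             3.958       2.762      0.7331      0.2952
  solve Keq expr → x = 0.2374; check Q = 0.003852
Then change container volume by factor 0.5 (V_new/V_old).
Step 2:
                    B           C           A           M
  I             7.915       5.524       1.466      0.5904
  C           0.07445      0.1489     -0.2233    -0.07445
  E              7.99       5.673       1.243      0.5159
  solve Keq expr → x = -0.07445; check Q = 0.003852

Direction: reverse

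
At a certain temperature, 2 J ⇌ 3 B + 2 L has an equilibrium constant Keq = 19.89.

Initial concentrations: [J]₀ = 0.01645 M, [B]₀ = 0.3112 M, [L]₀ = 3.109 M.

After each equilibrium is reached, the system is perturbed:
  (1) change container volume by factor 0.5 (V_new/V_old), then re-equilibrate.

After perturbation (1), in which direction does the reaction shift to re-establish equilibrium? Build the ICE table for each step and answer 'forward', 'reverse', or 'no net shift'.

Direction: reverse

Q₀ = 1077 vs Keq = 19.89 ⇒ Q>K, reverse
Step 1:
                   J          B          L
  Initial    0.01645     0.3112      3.109
  Change     0.05696   -0.08544   -0.05696
  Equil      0.07341     0.2258      3.052
  solve Keq expr → x = -0.02848; check Q = 19.89
Then change container volume by factor 0.5 (V_new/V_old).
Step 2:
                   J          B          L
  Initial     0.1468     0.4515      6.104
  Change     0.09121    -0.1368   -0.09121
  Equil        0.238     0.3147      6.013
  solve Keq expr → x = -0.0456; check Q = 19.89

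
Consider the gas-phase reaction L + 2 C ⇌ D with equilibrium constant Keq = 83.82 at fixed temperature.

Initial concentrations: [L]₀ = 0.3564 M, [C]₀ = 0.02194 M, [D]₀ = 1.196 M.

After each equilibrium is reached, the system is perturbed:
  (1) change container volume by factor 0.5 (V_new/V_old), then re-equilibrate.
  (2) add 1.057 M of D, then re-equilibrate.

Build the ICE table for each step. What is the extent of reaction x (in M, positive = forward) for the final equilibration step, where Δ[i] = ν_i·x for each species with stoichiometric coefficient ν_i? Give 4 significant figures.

Q₀ = 6971 vs Keq = 83.82 ⇒ Q>K, reverse
Step 1:
                  L         C         D
  init       0.3564   0.02194     1.196
  Δ         0.07681    0.1536  -0.07681
  eq         0.4332    0.1756     1.119
  solve Keq expr → x = -0.07681; check Q = 83.82
Then change container volume by factor 0.5 (V_new/V_old).
Step 2:
                  L         C         D
  init       0.8664    0.3511     2.238
  Δ        -0.08166   -0.1633   0.08166
  eq         0.7848    0.1878      2.32
  solve Keq expr → x = 0.08166; check Q = 83.82
Then add 1.057 M of D.
Step 3:
                  L         C         D
  init       0.7848    0.1878     3.377
  Δ         0.01783   0.03566  -0.01783
  eq         0.8026    0.2235     3.359
  solve Keq expr → x = -0.01783; check Q = 83.82

x = -0.01783 M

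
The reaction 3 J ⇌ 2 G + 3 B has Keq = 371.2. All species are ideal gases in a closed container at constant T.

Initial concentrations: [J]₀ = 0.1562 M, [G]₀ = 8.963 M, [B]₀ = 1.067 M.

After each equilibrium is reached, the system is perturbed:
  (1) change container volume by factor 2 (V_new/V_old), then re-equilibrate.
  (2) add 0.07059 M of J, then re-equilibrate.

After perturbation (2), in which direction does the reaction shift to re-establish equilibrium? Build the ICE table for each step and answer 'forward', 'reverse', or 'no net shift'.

Q₀ = 2.5607e+04 vs Keq = 371.2 ⇒ Q>K, reverse
Step 1:
                  J         G         B
  Initial    0.1562     8.963     1.067
  Change     0.2984   -0.1989   -0.2984
  Equil      0.4546     8.764    0.7686
  solve Keq expr → x = -0.09947; check Q = 371.2
Then change container volume by factor 2 (V_new/V_old).
Step 2:
                  J         G         B
  Initial    0.2273     4.382    0.3843
  Change   -0.06054   0.04036   0.06054
  Equil      0.1668     4.422    0.4448
  solve Keq expr → x = 0.02018; check Q = 371.2
Then add 0.07059 M of J.
Step 3:
                  J         G         B
  Initial    0.2374     4.422    0.4448
  Change   -0.05066   0.03377   0.05066
  Equil      0.1867     4.456    0.4955
  solve Keq expr → x = 0.01689; check Q = 371.2

Direction: forward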